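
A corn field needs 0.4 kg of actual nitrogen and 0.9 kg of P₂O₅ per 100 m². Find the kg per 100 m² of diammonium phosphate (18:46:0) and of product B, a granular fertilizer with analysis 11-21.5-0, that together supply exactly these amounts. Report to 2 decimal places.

Let a = kg of diammonium phosphate, b = kg of product B (per 100 m²).
N: 0.18·a + 0.11·b = 0.4
P₂O₅: 0.46·a + 0.215·b = 0.9
From row1: a = (0.4 − 0.11·b) / 0.18.
Into row2: 0.46·(0.4 − 0.11·b)/0.18 + 0.215·b = 0.9 → b = 1.84874, a = 1.09244.

1.09 kg diammonium phosphate, 1.85 kg product B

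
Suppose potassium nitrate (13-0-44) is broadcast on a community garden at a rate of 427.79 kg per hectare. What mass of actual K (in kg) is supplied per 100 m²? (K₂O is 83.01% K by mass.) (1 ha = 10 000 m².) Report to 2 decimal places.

K₂O per hectare = 427.79 × 44% = 188.228 kg.
Elemental K = 188.228 × 0.8301 = 156.248 kg per hectare.
Convert to per 100 m²: 156.248 × 0.01 = 1.56248 kg.

1.56 kg K per hundred sq m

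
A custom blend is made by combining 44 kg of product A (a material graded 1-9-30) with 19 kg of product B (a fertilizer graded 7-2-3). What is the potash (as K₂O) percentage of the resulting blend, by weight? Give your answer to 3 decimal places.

21.857% K₂O

Total mass = 44 + 19 = 63 kg.
K₂O mass = 30%×44 + 3%×19 = 13.77 kg.
% K₂O = 13.77 / 63 = 21.8571%.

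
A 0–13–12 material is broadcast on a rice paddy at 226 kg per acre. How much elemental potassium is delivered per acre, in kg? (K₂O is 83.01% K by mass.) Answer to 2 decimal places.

K₂O per acre = 226 × 12% = 27.12 kg.
Elemental K = 27.12 × 0.8301 = 22.5123 kg per acre.

22.51 kg K per acre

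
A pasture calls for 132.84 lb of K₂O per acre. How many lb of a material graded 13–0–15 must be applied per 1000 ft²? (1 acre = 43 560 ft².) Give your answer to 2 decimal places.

Product per acre = 132.84 / 15% = 885.6 lb.
Convert to per 1000 ft²: 885.6 × 0.0229568 = 20.3306 lb.

20.33 lb of product per thousand sq ft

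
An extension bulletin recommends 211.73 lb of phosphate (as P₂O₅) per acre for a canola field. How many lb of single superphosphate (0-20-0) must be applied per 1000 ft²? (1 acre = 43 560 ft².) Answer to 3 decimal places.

Product per acre = 211.73 / 20% = 1058.65 lb.
Convert to per 1000 ft²: 1058.65 × 0.0229568 = 24.3033 lb.

24.303 lb of product per thousand sq ft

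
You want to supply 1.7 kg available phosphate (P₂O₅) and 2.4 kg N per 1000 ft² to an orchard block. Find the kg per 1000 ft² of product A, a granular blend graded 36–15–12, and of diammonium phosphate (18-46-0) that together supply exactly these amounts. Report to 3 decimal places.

Per-1000 ft² balance (a = product A, b = diammonium phosphate):
P₂O₅: 0.15·a + 0.46·b = 1.7
N: 0.36·a + 0.18·b = 2.4
Eliminate b: (row1) − 0.46/0.18·(row2) → -0.77·a = -4.43333, so a = 5.75758.
Then b = (2.4 − 0.36·5.75758) / 0.18 = 1.81818.

5.758 kg product A, 1.818 kg diammonium phosphate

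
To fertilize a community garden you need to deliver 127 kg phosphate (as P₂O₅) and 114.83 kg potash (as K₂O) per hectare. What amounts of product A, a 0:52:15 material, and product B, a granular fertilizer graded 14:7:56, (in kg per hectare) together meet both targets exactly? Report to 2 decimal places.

224.73 kg product A, 144.86 kg product B

With a, b = kg per hectare of product A and product B:
P₂O₅: 0.52·a + 0.07·b = 127
K₂O: 0.15·a + 0.56·b = 114.83
Eliminate b: (row1) − 0.07/0.56·(row2) → 0.50125·a = 112.646, so a = 224.731.
Then b = (114.83 − 0.15·224.731) / 0.56 = 144.858.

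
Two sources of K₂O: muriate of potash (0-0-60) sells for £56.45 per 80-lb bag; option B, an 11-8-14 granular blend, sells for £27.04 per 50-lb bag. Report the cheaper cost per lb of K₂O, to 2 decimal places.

£1.18 per lb K₂O (muriate of potash)

muriate of potash: K₂O per bag = 80 × 60% = 48 lb; cost = 56.45 / 48 = £1.1760/lb K₂O.
option B: K₂O per bag = 50 × 14% = 7 lb; cost = 27.04 / 7 = £3.8629/lb K₂O.
muriate of potash is cheaper.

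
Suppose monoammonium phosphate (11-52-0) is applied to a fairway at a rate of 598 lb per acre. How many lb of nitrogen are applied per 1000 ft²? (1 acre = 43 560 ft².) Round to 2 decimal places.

1.51 lb N per thousand sq ft

nitrogen per acre = 598 × 11% = 65.78 lb.
Convert to per 1000 ft²: 65.78 × 0.0229568 = 1.5101 lb.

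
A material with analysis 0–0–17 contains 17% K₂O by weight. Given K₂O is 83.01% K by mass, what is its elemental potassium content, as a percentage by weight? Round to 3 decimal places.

%K = 17 × 0.8301 = 14.1117%.

14.112% K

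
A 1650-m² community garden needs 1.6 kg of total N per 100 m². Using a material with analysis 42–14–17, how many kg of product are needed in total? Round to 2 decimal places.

62.86 kg

Product per 100 m² = 1.6 / 42% = 3.80952 kg.
Total product = 3.80952 × 1650 / 100 = 62.8571 kg.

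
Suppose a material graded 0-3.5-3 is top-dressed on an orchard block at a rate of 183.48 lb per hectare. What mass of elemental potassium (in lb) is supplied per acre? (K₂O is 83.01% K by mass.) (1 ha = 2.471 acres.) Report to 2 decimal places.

1.85 lb K per acre

K₂O per hectare = 183.48 × 3% = 5.5044 lb.
Elemental K = 5.5044 × 0.8301 = 4.5692 lb per hectare.
Convert to per acre: 4.5692 × 0.404694 = 1.84913 lb.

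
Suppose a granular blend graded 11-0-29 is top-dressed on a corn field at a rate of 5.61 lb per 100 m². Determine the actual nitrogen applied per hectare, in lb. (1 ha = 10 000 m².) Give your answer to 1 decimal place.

nitrogen per 100 m² = 5.61 × 11% = 0.6171 lb.
Convert to per hectare: 0.6171 × 100 = 61.71 lb.

61.7 lb N per hectare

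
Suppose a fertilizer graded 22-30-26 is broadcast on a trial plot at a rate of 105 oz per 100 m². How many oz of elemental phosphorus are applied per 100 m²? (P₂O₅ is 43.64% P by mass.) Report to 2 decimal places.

P₂O₅ per 100 m² = 105 × 30% = 31.5 oz.
Elemental P = 31.5 × 0.4364 = 13.7466 oz per 100 m².

13.75 oz P per hundred sq m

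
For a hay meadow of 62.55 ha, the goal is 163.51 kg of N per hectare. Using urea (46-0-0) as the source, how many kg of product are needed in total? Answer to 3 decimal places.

22233.805 kg

Product per hectare = 163.51 / 46% = 355.457 kg.
Total product = 355.457 × 62.55 = 22233.8054 kg.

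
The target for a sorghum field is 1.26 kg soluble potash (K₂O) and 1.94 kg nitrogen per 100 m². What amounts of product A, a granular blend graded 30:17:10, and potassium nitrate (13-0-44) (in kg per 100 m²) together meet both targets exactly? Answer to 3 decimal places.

5.797 kg product A, 1.546 kg potassium nitrate

With a, b = kg per 100 m² of product A and potassium nitrate:
K₂O: 0.1·a + 0.44·b = 1.26
N: 0.3·a + 0.13·b = 1.94
Eliminate a: (row1) − 0.1/0.3·(row2) → 0.396667·b = 0.613333, so b = 1.54622.
Back-substitute: a = (1.26 − 0.44·1.54622) / 0.1 = 5.79664.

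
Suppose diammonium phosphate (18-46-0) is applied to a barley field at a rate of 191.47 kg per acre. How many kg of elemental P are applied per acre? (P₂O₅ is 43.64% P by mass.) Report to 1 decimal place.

P₂O₅ per acre = 191.47 × 46% = 88.0762 kg.
Elemental P = 88.0762 × 0.4364 = 38.4365 kg per acre.

38.4 kg P per acre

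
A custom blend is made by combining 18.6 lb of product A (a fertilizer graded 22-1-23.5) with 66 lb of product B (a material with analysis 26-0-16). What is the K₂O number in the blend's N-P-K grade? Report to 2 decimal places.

17.65% K₂O

Total mass = 18.6 + 66 = 84.6 lb.
K₂O mass = 23.5%×18.6 + 16%×66 = 14.931 lb.
% K₂O = 14.931 / 84.6 = 17.6489%.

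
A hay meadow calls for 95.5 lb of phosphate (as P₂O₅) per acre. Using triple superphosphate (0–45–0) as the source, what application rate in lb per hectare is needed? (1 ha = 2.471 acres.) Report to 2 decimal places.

Product per acre = 95.5 / 45% = 212.222 lb.
Convert to per hectare: 212.222 × 2.471 = 524.401 lb.

524.40 lb of product per hectare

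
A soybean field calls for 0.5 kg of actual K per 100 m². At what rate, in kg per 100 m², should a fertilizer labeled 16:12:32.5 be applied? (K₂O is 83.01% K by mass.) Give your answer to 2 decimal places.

1.85 kg of product per hundred sq m

As K₂O: 0.5 / 0.8301 = 0.602337 kg per 100 m².
Product per 100 m² = 0.602337 / 32.5% = 1.85334 kg.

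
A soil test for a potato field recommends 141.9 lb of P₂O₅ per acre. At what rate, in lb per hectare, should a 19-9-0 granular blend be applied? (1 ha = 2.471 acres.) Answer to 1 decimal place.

Product per acre = 141.9 / 9% = 1576.67 lb.
Convert to per hectare: 1576.67 × 2.471 = 3895.94 lb.

3895.9 lb of product per hectare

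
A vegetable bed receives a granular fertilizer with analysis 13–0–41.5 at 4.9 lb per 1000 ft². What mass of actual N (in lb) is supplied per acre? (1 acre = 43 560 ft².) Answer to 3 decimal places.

27.748 lb N per acre

nitrogen per 1000 ft² = 4.9 × 13% = 0.637 lb.
Convert to per acre: 0.637 × 43.56 = 27.7477 lb.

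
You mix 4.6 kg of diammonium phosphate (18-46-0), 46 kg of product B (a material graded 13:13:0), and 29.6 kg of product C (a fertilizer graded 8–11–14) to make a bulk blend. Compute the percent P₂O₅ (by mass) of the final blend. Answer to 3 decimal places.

14.155% P₂O₅

Total mass = 4.6 + 46 + 29.6 = 80.2 kg.
P₂O₅ mass = 46%×4.6 + 13%×46 + 11%×29.6 = 11.352 kg.
% P₂O₅ = 11.352 / 80.2 = 14.1546%.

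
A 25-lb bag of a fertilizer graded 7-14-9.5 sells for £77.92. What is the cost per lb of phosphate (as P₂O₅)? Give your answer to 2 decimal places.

P₂O₅ in bag = 25 × 14% = 3.5 lb.
Cost per lb P₂O₅ = £77.92 / 3.5 = £22.2629.

£22.26 per lb P₂O₅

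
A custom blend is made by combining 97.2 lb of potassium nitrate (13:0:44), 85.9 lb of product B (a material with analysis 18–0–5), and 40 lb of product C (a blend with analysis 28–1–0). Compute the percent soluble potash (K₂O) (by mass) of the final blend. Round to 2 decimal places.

21.10% K₂O

Total mass = 97.2 + 85.9 + 40 = 223.1 lb.
K₂O mass = 44%×97.2 + 5%×85.9 + 0%×40 = 47.063 lb.
% K₂O = 47.063 / 223.1 = 21.095%.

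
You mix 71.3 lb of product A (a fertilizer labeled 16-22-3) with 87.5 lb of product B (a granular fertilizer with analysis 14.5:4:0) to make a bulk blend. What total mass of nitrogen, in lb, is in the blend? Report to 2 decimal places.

N mass = 16%×71.3 + 14.5%×87.5 = 24.0955 lb.

24.10 lb N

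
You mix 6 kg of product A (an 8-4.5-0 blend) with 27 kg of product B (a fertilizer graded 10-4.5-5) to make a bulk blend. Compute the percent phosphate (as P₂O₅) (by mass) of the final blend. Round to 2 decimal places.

4.50% P₂O₅

Total mass = 6 + 27 = 33 kg.
P₂O₅ mass = 4.5%×6 + 4.5%×27 = 1.485 kg.
% P₂O₅ = 1.485 / 33 = 4.5%.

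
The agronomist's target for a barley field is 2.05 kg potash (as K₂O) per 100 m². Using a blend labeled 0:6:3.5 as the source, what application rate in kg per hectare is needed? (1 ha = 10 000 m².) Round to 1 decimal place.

Product per 100 m² = 2.05 / 3.5% = 58.5714 kg.
Convert to per hectare: 58.5714 × 100 = 5857.14 kg.

5857.1 kg of product per hectare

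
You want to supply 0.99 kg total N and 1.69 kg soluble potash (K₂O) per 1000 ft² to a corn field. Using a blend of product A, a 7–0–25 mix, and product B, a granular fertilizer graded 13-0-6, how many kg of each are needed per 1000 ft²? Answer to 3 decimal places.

With a, b = kg per 1000 ft² of product A and product B:
N: 0.07·a + 0.13·b = 0.99
K₂O: 0.25·a + 0.06·b = 1.69
Solving simultaneously: a = 5.66431, b = 4.56537.

5.664 kg product A, 4.565 kg product B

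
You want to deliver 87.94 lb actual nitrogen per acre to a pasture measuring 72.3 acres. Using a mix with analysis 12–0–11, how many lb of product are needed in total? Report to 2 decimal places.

52983.85 lb

Product per acre = 87.94 / 12% = 732.833 lb.
Total product = 732.833 × 72.3 = 52983.85 lb.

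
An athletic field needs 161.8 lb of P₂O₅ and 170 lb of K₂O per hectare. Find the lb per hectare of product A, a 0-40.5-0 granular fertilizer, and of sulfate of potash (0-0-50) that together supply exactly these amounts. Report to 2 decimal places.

Per-hectare balance (a = product A, b = sulfate of potash):
P₂O₅: 0.405·a + 0·b = 161.8
K₂O: 0·a + 0.5·b = 170
Solving simultaneously: a = 399.506, b = 340.

399.51 lb product A, 340.00 lb sulfate of potash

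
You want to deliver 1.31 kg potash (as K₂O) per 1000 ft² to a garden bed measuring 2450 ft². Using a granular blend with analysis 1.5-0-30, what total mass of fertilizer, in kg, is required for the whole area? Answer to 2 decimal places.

Product per 1000 ft² = 1.31 / 30% = 4.36667 kg.
Total product = 4.36667 × 2450 / 1000 = 10.6983 kg.

10.70 kg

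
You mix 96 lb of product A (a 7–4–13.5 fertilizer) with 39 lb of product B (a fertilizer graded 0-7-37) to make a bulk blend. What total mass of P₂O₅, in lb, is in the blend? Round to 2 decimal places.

6.57 lb P₂O₅

P₂O₅ mass = 4%×96 + 7%×39 = 6.57 lb.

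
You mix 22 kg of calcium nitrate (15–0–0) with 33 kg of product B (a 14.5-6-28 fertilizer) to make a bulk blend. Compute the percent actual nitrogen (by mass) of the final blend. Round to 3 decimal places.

14.700% N

Total mass = 22 + 33 = 55 kg.
N mass = 15%×22 + 14.5%×33 = 8.085 kg.
% N = 8.085 / 55 = 14.7%.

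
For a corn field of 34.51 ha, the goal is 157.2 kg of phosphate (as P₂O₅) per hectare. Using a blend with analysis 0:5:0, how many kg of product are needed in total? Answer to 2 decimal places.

Product per hectare = 157.2 / 5% = 3144 kg.
Total product = 3144 × 34.51 = 108499.44 kg.

108499.44 kg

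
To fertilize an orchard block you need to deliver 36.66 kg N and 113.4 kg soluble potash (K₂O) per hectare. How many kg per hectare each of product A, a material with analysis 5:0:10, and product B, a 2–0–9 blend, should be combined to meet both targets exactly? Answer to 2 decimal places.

With a, b = kg per hectare of product A and product B:
N: 0.05·a + 0.02·b = 36.66
K₂O: 0.1·a + 0.09·b = 113.4
Eliminate b: (row1) − 0.02/0.09·(row2) → 0.0277778·a = 11.46, so a = 412.56.
Then b = (113.4 − 0.1·412.56) / 0.09 = 801.6.

412.56 kg product A, 801.60 kg product B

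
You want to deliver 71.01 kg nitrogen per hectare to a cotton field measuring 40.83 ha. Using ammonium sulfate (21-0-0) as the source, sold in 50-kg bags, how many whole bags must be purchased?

Product per hectare = 71.01 / 21% = 338.143 kg.
Total product = 338.143 × 40.83 = 13806.4 kg.
Bags = ⌈13806.4 / 50⌉ = 277.

277 bags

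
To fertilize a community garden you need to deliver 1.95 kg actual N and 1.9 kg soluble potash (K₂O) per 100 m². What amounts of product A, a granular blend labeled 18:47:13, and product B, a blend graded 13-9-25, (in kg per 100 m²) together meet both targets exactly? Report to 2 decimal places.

8.56 kg product A, 3.15 kg product B

Let a = kg of product A, b = kg of product B (per 100 m²).
N: 0.18·a + 0.13·b = 1.95
K₂O: 0.13·a + 0.25·b = 1.9
Solving simultaneously: a = 8.55872, b = 3.14947.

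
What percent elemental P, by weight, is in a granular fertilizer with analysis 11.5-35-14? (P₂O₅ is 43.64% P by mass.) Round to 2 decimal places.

15.27% P

%P = 35 × 0.4364 = 15.274%.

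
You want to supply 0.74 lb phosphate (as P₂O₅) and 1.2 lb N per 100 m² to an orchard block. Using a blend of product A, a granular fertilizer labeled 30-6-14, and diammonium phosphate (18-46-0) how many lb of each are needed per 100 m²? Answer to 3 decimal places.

3.292 lb product A, 1.179 lb diammonium phosphate

Per-100 m² balance (a = product A, b = diammonium phosphate):
P₂O₅: 0.06·a + 0.46·b = 0.74
N: 0.3·a + 0.18·b = 1.2
Eliminate a: (row1) − 0.06/0.3·(row2) → 0.424·b = 0.5, so b = 1.17925.
Back-substitute: a = (0.74 − 0.46·1.17925) / 0.06 = 3.29245.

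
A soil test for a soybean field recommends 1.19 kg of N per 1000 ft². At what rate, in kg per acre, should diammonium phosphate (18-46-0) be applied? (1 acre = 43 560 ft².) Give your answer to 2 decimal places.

287.98 kg of product per acre

Product per 1000 ft² = 1.19 / 18% = 6.61111 kg.
Convert to per acre: 6.61111 × 43.56 = 287.98 kg.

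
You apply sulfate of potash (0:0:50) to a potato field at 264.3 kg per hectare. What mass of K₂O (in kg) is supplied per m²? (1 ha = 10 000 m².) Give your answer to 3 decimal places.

0.013 kg K₂O per sq m

K₂O per hectare = 264.3 × 50% = 132.15 kg.
Convert to per m²: 132.15 × 0.0001 = 0.013215 kg.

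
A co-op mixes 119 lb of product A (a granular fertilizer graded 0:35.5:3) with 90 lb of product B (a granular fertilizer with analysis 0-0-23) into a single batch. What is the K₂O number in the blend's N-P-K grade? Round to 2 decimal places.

11.61% K₂O

Total mass = 119 + 90 = 209 lb.
K₂O mass = 3%×119 + 23%×90 = 24.27 lb.
% K₂O = 24.27 / 209 = 11.6124%.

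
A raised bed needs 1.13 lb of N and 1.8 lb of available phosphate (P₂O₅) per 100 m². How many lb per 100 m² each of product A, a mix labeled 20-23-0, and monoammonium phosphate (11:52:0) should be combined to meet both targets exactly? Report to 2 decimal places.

Let a = lb of product A, b = lb of monoammonium phosphate (per 100 m²).
N: 0.2·a + 0.11·b = 1.13
P₂O₅: 0.23·a + 0.52·b = 1.8
Solving simultaneously: a = 4.95044, b = 1.27192.

4.95 lb product A, 1.27 lb monoammonium phosphate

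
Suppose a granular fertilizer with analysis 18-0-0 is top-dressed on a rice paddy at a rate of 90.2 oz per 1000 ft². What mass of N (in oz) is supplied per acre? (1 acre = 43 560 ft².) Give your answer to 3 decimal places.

nitrogen per 1000 ft² = 90.2 × 18% = 16.236 oz.
Convert to per acre: 16.236 × 43.56 = 707.2402 oz.

707.240 oz N per acre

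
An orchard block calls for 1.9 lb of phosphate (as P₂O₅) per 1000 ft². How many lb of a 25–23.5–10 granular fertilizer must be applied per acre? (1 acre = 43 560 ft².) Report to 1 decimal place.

Product per 1000 ft² = 1.9 / 23.5% = 8.08511 lb.
Convert to per acre: 8.08511 × 43.56 = 352.187 lb.

352.2 lb of product per acre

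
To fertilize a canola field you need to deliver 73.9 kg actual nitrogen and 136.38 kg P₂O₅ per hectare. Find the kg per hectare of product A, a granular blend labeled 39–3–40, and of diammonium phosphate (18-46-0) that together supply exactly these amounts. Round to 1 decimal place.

54.3 kg product A, 292.9 kg diammonium phosphate

With a, b = kg per hectare of product A and diammonium phosphate:
N: 0.39·a + 0.18·b = 73.9
P₂O₅: 0.03·a + 0.46·b = 136.38
Eliminate a: (row1) − 0.39/0.03·(row2) → -5.8·b = -1699.04, so b = 292.938.
Back-substitute: a = (73.9 − 0.18·292.938) / 0.39 = 54.2851.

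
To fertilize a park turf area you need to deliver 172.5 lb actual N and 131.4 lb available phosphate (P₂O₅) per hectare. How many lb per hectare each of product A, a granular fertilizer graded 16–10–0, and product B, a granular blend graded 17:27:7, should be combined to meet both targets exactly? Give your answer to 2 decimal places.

925.08 lb product A, 144.05 lb product B

Let a = lb of product A, b = lb of product B (per hectare).
N: 0.16·a + 0.17·b = 172.5
P₂O₅: 0.1·a + 0.27·b = 131.4
Solving simultaneously: a = 925.076, b = 144.046.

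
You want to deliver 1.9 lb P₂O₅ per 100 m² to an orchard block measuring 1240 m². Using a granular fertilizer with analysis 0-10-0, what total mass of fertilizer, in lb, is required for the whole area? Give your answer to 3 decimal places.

235.600 lb

Product per 100 m² = 1.9 / 10% = 19 lb.
Total product = 19 × 1240 / 100 = 235.6 lb.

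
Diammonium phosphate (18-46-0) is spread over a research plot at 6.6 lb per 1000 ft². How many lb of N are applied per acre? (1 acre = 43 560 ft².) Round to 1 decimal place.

51.7 lb N per acre

nitrogen per 1000 ft² = 6.6 × 18% = 1.188 lb.
Convert to per acre: 1.188 × 43.56 = 51.7493 lb.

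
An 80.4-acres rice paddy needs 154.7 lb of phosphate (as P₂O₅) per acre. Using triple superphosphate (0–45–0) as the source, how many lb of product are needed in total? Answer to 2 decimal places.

Product per acre = 154.7 / 45% = 343.778 lb.
Total product = 343.778 × 80.4 = 27639.733 lb.

27639.73 lb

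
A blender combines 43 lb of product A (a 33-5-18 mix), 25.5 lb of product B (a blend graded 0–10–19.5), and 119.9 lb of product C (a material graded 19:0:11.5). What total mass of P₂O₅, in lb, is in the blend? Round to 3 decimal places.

P₂O₅ mass = 5%×43 + 10%×25.5 + 0%×119.9 = 4.7 lb.

4.700 lb P₂O₅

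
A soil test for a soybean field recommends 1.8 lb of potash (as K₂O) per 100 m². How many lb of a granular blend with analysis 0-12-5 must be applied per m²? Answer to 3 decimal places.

Product per 100 m² = 1.8 / 5% = 36 lb.
Convert to per m²: 36 × 0.01 = 0.36 lb.

0.360 lb of product per sq m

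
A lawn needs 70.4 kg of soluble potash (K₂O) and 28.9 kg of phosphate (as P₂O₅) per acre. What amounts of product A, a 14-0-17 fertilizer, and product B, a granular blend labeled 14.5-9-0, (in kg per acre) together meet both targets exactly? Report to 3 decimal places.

414.118 kg product A, 321.111 kg product B

With a, b = kg per acre of product A and product B:
K₂O: 0.17·a + 0·b = 70.4
P₂O₅: 0·a + 0.09·b = 28.9
Solving simultaneously: a = 414.1176, b = 321.1111.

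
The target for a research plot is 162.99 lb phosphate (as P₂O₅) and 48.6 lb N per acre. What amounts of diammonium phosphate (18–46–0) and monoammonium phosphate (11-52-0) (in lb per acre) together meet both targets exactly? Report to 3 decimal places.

170.770 lb diammonium phosphate, 162.377 lb monoammonium phosphate

Let a = lb of diammonium phosphate, b = lb of monoammonium phosphate (per acre).
P₂O₅: 0.46·a + 0.52·b = 162.99
N: 0.18·a + 0.11·b = 48.6
From row1: a = (162.99 − 0.52·b) / 0.46.
Into row2: 0.18·(162.99 − 0.52·b)/0.46 + 0.11·b = 48.6 → b = 162.3767, a = 170.7698.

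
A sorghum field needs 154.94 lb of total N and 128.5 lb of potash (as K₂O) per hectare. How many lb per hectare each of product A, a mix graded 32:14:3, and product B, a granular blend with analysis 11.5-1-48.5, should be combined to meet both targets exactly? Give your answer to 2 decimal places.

397.81 lb product A, 240.34 lb product B

Per-hectare balance (a = product A, b = product B):
N: 0.32·a + 0.115·b = 154.94
K₂O: 0.03·a + 0.485·b = 128.5
Solving simultaneously: a = 397.8148, b = 240.341.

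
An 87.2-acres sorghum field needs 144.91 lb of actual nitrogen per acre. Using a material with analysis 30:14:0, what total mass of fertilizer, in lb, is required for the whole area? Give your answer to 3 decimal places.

Product per acre = 144.91 / 30% = 483.033 lb.
Total product = 483.033 × 87.2 = 42120.5067 lb.

42120.507 lb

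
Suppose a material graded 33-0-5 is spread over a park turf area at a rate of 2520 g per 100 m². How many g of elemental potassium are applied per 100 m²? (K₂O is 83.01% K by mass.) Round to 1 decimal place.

K₂O per 100 m² = 2520 × 5% = 126 g.
Elemental K = 126 × 0.8301 = 104.593 g per 100 m².

104.6 g K per hundred sq m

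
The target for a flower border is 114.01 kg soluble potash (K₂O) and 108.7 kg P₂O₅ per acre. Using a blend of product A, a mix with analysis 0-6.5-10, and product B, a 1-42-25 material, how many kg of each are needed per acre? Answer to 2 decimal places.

804.24 kg product A, 134.34 kg product B

Let a = kg of product A, b = kg of product B (per acre).
K₂O: 0.1·a + 0.25·b = 114.01
P₂O₅: 0.065·a + 0.42·b = 108.7
Eliminate b: (row1) − 0.25/0.42·(row2) → 0.0613095·a = 49.3076, so a = 804.241.
Then b = (108.7 − 0.065·804.241) / 0.42 = 134.344.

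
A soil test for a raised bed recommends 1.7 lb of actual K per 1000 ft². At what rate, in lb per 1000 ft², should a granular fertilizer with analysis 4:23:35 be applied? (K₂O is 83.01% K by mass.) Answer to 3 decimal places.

As K₂O: 1.7 / 0.8301 = 2.04795 lb per 1000 ft².
Product per 1000 ft² = 2.04795 / 35% = 5.85127 lb.

5.851 lb of product per thousand sq ft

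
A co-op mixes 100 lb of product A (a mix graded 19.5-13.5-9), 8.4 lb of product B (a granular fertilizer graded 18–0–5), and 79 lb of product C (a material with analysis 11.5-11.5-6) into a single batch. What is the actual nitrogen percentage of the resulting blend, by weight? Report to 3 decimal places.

16.060% N

Total mass = 100 + 8.4 + 79 = 187.4 lb.
N mass = 19.5%×100 + 18%×8.4 + 11.5%×79 = 30.097 lb.
% N = 30.097 / 187.4 = 16.0603%.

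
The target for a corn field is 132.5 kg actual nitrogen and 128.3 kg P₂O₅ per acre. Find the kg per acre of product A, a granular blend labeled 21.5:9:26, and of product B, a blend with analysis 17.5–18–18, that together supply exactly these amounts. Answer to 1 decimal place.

60.9 kg product A, 682.3 kg product B

Per-acre balance (a = product A, b = product B):
N: 0.215·a + 0.175·b = 132.5
P₂O₅: 0.09·a + 0.18·b = 128.3
Solving simultaneously: a = 60.8932, b = 682.331.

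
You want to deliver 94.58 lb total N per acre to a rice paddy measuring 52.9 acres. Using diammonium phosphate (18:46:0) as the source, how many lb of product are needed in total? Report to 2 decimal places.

Product per acre = 94.58 / 18% = 525.444 lb.
Total product = 525.444 × 52.9 = 27796.011 lb.

27796.01 lb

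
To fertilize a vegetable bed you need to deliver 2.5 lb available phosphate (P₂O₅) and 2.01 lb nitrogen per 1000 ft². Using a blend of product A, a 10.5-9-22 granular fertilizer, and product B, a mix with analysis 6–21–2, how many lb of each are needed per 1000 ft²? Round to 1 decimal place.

16.3 lb product A, 4.9 lb product B

With a, b = lb per 1000 ft² of product A and product B:
P₂O₅: 0.09·a + 0.21·b = 2.5
N: 0.105·a + 0.06·b = 2.01
Eliminate a: (row1) − 0.09/0.105·(row2) → 0.158571·b = 0.777143, so b = 4.9009.
Back-substitute: a = (2.5 − 0.21·4.9009) / 0.09 = 16.3423.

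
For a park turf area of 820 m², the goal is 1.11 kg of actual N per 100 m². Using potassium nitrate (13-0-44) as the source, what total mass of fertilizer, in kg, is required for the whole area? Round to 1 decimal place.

70.0 kg

Product per 100 m² = 1.11 / 13% = 8.53846 kg.
Total product = 8.53846 × 820 / 100 = 70.0154 kg.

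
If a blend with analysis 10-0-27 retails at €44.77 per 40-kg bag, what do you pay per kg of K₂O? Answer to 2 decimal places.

€4.15 per kg K₂O

K₂O in bag = 40 × 27% = 10.8 kg.
Cost per kg K₂O = €44.77 / 10.8 = €4.1454.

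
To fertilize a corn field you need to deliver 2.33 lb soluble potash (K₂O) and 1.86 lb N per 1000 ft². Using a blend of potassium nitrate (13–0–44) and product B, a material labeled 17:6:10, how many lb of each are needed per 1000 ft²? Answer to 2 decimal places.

3.40 lb potassium nitrate, 8.34 lb product B

Let a = lb of potassium nitrate, b = lb of product B (per 1000 ft²).
K₂O: 0.44·a + 0.1·b = 2.33
N: 0.13·a + 0.17·b = 1.86
Solving simultaneously: a = 3.39968, b = 8.34142.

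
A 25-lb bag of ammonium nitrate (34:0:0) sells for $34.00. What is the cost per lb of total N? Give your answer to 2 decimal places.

N in bag = 25 × 34% = 8.5 lb.
Cost per lb N = $34.00 / 8.5 = $4.0000.

$4.00 per lb N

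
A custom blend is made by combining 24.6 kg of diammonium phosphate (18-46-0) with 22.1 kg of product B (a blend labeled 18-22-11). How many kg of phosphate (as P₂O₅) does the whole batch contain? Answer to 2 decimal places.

P₂O₅ mass = 46%×24.6 + 22%×22.1 = 16.178 kg.

16.18 kg P₂O₅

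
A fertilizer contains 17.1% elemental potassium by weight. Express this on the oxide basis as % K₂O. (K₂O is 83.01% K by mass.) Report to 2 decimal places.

%K₂O = 17.1 / 0.8301 = 20.5999%.

20.60% K₂O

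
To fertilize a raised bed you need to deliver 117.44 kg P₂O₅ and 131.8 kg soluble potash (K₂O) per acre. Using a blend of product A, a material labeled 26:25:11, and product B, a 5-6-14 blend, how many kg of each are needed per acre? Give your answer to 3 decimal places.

300.479 kg product A, 705.338 kg product B

Per-acre balance (a = product A, b = product B):
P₂O₅: 0.25·a + 0.06·b = 117.44
K₂O: 0.11·a + 0.14·b = 131.8
From row1: a = (117.44 − 0.06·b) / 0.25.
Into row2: 0.11·(117.44 − 0.06·b)/0.25 + 0.14·b = 131.8 → b = 705.33803, a = 300.4789.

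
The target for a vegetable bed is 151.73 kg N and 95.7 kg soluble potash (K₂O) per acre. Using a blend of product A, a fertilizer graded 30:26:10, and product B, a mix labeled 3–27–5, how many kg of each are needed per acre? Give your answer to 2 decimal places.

Let a = kg of product A, b = kg of product B (per acre).
N: 0.3·a + 0.03·b = 151.73
K₂O: 0.1·a + 0.05·b = 95.7
Solving simultaneously: a = 392.958, b = 1128.083.

392.96 kg product A, 1128.08 kg product B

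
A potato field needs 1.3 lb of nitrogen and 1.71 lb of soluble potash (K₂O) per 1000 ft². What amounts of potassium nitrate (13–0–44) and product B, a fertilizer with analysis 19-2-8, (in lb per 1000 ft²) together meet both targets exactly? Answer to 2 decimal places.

3.02 lb potassium nitrate, 4.78 lb product B

With a, b = lb per 1000 ft² of potassium nitrate and product B:
N: 0.13·a + 0.19·b = 1.3
K₂O: 0.44·a + 0.08·b = 1.71
Solving simultaneously: a = 3.01776, b = 4.77732.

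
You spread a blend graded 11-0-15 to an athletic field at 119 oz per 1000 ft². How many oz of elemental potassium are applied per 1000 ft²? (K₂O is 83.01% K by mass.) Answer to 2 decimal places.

K₂O per 1000 ft² = 119 × 15% = 17.85 oz.
Elemental K = 17.85 × 0.8301 = 14.8173 oz per 1000 ft².

14.82 oz K per thousand sq ft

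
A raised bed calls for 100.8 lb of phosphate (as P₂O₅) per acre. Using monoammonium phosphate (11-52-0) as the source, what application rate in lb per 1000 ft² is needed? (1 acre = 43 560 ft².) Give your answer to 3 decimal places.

4.450 lb of product per thousand sq ft

Product per acre = 100.8 / 52% = 193.846 lb.
Convert to per 1000 ft²: 193.846 × 0.0229568 = 4.4501 lb.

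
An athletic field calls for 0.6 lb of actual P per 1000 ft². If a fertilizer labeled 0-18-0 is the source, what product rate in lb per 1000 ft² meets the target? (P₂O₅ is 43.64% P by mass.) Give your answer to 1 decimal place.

7.6 lb of product per thousand sq ft

As P₂O₅: 0.6 / 0.4364 = 1.37489 lb per 1000 ft².
Product per 1000 ft² = 1.37489 / 18% = 7.63825 lb.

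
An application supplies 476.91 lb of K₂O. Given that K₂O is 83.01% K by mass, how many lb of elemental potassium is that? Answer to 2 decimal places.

395.88 lb K

K = 476.91 × 0.8301 = 395.883 lb.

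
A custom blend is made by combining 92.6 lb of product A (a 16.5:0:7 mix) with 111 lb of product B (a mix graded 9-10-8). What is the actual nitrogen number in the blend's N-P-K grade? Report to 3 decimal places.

12.411% N

Total mass = 92.6 + 111 = 203.6 lb.
N mass = 16.5%×92.6 + 9%×111 = 25.269 lb.
% N = 25.269 / 203.6 = 12.4111%.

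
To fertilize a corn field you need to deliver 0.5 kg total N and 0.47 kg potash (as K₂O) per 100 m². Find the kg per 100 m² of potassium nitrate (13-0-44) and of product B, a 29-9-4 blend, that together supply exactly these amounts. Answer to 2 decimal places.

Per-100 m² balance (a = potassium nitrate, b = product B):
N: 0.13·a + 0.29·b = 0.5
K₂O: 0.44·a + 0.04·b = 0.47
Solving simultaneously: a = 0.950163, b = 1.2982.

0.95 kg potassium nitrate, 1.30 kg product B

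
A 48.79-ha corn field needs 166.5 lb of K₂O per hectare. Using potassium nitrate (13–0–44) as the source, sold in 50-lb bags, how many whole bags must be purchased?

370 bags

Product per hectare = 166.5 / 44% = 378.409 lb.
Total product = 378.409 × 48.79 = 18462.6 lb.
Bags = ⌈18462.6 / 50⌉ = 370.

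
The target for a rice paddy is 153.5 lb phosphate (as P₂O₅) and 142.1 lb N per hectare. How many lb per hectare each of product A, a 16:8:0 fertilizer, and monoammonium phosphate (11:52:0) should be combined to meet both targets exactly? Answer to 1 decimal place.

With a, b = lb per hectare of product A and monoammonium phosphate:
P₂O₅: 0.08·a + 0.52·b = 153.5
N: 0.16·a + 0.11·b = 142.1
Solving simultaneously: a = 766.223, b = 177.312.

766.2 lb product A, 177.3 lb monoammonium phosphate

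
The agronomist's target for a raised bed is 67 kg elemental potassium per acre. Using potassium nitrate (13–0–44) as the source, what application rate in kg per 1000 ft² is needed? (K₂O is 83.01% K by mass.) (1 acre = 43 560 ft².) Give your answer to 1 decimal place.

As K₂O: 67 / 0.8301 = 80.7132 kg per acre.
Product per acre = 80.7132 / 44% = 183.439 kg.
Convert to per 1000 ft²: 183.439 × 0.0229568 = 4.21118 kg.

4.2 kg of product per thousand sq ft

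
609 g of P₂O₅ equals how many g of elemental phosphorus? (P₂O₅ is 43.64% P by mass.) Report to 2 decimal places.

P = 609 × 0.4364 = 265.768 g.

265.77 g P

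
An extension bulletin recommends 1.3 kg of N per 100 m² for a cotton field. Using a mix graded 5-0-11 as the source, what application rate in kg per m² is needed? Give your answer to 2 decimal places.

Product per 100 m² = 1.3 / 5% = 26 kg.
Convert to per m²: 26 × 0.01 = 0.26 kg.

0.26 kg of product per sq m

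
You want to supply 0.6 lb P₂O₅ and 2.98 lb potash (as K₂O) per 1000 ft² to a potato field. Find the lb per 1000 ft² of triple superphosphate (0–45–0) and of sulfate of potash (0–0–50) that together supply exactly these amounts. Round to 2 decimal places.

With a, b = lb per 1000 ft² of triple superphosphate and sulfate of potash:
P₂O₅: 0.45·a + 0·b = 0.6
K₂O: 0·a + 0.5·b = 2.98
Solving simultaneously: a = 1.33333, b = 5.96.

1.33 lb triple superphosphate, 5.96 lb sulfate of potash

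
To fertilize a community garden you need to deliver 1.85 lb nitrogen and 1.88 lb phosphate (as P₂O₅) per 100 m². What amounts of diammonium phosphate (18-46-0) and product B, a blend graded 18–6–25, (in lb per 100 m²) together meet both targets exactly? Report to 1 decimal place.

Let a = lb of diammonium phosphate, b = lb of product B (per 100 m²).
N: 0.18·a + 0.18·b = 1.85
P₂O₅: 0.46·a + 0.06·b = 1.88
Solving simultaneously: a = 3.15833, b = 7.11944.

3.2 lb diammonium phosphate, 7.1 lb product B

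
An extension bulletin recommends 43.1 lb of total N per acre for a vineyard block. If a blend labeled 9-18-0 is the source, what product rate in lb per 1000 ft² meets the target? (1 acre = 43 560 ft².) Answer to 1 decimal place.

11.0 lb of product per thousand sq ft

Product per acre = 43.1 / 9% = 478.889 lb.
Convert to per 1000 ft²: 478.889 × 0.0229568 = 10.9938 lb.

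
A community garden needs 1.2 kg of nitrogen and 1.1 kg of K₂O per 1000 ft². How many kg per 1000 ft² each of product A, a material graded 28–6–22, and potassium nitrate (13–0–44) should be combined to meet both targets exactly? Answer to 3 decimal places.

4.070 kg product A, 0.465 kg potassium nitrate

With a, b = kg per 1000 ft² of product A and potassium nitrate:
N: 0.28·a + 0.13·b = 1.2
K₂O: 0.22·a + 0.44·b = 1.1
From row1: a = (1.2 − 0.13·b) / 0.28.
Into row2: 0.22·(1.2 − 0.13·b)/0.28 + 0.44·b = 1.1 → b = 0.465116, a = 4.06977.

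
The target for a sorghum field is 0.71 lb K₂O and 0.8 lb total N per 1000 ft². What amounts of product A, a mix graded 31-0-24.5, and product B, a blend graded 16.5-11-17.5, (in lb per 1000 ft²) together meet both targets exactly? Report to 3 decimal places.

1.653 lb product A, 1.743 lb product B

Per-1000 ft² balance (a = product A, b = product B):
K₂O: 0.245·a + 0.175·b = 0.71
N: 0.31·a + 0.165·b = 0.8
From row1: a = (0.71 − 0.175·b) / 0.245.
Into row2: 0.31·(0.71 − 0.175·b)/0.245 + 0.165·b = 0.8 → b = 1.74322, a = 1.6528.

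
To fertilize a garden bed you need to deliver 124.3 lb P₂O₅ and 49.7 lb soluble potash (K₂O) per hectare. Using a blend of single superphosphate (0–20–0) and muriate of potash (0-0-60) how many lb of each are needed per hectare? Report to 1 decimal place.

621.5 lb single superphosphate, 82.8 lb muriate of potash

With a, b = lb per hectare of single superphosphate and muriate of potash:
P₂O₅: 0.2·a + 0·b = 124.3
K₂O: 0·a + 0.6·b = 49.7
Solving simultaneously: a = 621.5, b = 82.8333.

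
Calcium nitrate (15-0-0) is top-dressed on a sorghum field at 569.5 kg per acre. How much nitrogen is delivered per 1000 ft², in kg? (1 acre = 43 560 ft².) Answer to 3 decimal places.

nitrogen per acre = 569.5 × 15% = 85.425 kg.
Convert to per 1000 ft²: 85.425 × 0.0229568 = 1.96109 kg.

1.961 kg N per thousand sq ft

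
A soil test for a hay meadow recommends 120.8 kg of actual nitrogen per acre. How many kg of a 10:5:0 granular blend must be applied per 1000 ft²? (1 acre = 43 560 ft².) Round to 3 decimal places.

Product per acre = 120.8 / 10% = 1208 kg.
Convert to per 1000 ft²: 1208 × 0.0229568 = 27.7319 kg.

27.732 kg of product per thousand sq ft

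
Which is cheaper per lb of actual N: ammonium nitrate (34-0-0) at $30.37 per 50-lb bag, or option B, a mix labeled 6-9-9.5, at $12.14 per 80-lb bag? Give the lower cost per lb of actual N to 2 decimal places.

ammonium nitrate: N per bag = 50 × 34% = 17 lb; cost = 30.37 / 17 = $1.7865/lb N.
option B: N per bag = 80 × 6% = 4.8 lb; cost = 12.14 / 4.8 = $2.5292/lb N.
ammonium nitrate is cheaper.

$1.79 per lb N (ammonium nitrate)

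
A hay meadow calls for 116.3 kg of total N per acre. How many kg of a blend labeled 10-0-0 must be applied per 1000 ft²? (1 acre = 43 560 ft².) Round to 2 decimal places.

26.70 kg of product per thousand sq ft

Product per acre = 116.3 / 10% = 1163 kg.
Convert to per 1000 ft²: 1163 × 0.0229568 = 26.6988 kg.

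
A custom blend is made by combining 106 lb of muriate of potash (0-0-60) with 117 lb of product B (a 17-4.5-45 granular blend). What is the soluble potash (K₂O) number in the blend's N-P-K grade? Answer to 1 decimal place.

52.1% K₂O

Total mass = 106 + 117 = 223 lb.
K₂O mass = 60%×106 + 45%×117 = 116.25 lb.
% K₂O = 116.25 / 223 = 52.13%.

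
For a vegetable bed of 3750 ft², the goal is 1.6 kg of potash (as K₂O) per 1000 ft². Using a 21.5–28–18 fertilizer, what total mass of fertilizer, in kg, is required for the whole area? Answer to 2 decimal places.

Product per 1000 ft² = 1.6 / 18% = 8.88889 kg.
Total product = 8.88889 × 3750 / 1000 = 33.3333 kg.

33.33 kg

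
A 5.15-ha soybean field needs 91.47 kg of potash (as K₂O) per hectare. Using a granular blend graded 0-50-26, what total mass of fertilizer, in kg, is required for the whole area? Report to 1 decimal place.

1811.8 kg

Product per hectare = 91.47 / 26% = 351.808 kg.
Total product = 351.808 × 5.15 = 1811.81 kg.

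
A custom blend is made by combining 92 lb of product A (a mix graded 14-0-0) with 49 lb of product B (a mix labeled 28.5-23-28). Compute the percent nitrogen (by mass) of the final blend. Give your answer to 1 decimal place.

Total mass = 92 + 49 = 141 lb.
N mass = 14%×92 + 28.5%×49 = 26.845 lb.
% N = 26.845 / 141 = 19.039%.

19.0% N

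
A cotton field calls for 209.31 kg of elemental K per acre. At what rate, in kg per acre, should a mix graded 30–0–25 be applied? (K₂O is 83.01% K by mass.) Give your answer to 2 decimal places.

1008.60 kg of product per acre

As K₂O: 209.31 / 0.8301 = 252.15 kg per acre.
Product per acre = 252.15 / 25% = 1008.601 kg.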